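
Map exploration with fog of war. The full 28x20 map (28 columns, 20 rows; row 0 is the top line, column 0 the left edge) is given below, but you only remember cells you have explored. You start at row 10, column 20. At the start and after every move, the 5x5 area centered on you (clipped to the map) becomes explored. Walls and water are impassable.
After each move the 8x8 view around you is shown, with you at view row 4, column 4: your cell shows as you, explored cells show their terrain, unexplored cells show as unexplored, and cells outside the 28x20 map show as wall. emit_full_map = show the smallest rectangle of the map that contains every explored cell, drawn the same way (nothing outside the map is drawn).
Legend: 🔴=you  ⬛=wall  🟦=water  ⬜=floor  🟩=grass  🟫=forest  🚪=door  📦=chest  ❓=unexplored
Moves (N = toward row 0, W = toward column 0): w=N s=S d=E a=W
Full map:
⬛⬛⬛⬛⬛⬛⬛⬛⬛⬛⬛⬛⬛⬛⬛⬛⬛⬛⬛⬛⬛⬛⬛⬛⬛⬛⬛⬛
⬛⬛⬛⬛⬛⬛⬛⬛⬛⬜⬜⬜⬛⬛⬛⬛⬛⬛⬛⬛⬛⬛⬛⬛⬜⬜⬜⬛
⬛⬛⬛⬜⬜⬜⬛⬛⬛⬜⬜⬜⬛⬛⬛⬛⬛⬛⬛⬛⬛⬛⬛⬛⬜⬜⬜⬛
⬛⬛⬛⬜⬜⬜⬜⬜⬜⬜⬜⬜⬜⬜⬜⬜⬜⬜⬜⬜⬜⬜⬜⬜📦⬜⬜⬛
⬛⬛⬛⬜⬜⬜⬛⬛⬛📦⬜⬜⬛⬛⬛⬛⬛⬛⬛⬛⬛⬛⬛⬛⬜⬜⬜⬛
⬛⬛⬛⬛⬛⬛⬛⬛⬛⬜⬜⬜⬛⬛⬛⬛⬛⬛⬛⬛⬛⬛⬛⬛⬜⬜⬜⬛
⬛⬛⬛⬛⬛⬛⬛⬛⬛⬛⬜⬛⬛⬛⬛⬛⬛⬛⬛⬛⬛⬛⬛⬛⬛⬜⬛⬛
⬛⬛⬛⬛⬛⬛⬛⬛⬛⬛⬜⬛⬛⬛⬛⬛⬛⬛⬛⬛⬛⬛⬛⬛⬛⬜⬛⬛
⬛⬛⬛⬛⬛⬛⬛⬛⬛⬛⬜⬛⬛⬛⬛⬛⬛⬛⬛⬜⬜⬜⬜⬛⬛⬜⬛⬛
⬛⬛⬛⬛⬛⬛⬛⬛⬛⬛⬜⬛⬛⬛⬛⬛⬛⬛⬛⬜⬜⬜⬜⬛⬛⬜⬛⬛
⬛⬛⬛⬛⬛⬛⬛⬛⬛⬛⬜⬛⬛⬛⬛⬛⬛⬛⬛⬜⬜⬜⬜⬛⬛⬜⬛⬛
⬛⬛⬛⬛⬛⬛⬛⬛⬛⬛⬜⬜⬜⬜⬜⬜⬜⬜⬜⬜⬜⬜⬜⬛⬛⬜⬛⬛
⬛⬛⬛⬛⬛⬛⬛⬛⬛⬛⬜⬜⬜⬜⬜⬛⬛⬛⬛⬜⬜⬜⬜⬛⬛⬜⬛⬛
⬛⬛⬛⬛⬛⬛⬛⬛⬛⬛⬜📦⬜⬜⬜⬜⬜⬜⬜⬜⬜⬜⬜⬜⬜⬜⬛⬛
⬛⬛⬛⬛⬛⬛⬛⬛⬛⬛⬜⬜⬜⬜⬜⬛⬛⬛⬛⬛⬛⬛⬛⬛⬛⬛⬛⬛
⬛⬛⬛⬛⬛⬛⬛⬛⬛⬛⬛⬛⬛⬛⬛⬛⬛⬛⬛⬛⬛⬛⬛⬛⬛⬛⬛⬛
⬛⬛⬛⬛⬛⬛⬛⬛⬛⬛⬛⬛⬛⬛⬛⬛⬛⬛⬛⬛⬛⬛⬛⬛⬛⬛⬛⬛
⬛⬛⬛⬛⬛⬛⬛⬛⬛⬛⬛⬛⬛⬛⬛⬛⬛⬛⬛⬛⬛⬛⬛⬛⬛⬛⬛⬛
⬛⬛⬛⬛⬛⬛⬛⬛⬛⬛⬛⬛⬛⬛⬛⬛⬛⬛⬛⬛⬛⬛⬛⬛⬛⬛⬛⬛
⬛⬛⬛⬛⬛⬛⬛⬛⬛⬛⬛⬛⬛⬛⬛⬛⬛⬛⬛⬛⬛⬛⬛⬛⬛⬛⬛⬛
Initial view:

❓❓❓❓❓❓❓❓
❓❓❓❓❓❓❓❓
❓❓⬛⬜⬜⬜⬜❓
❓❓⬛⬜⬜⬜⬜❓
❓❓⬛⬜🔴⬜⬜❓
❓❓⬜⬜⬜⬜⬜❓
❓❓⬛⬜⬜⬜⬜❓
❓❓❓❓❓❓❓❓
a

❓❓❓❓❓❓❓❓
❓❓❓❓❓❓❓❓
❓❓⬛⬛⬜⬜⬜⬜
❓❓⬛⬛⬜⬜⬜⬜
❓❓⬛⬛🔴⬜⬜⬜
❓❓⬜⬜⬜⬜⬜⬜
❓❓⬛⬛⬜⬜⬜⬜
❓❓❓❓❓❓❓❓

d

❓❓❓❓❓❓❓❓
❓❓❓❓❓❓❓❓
❓⬛⬛⬜⬜⬜⬜❓
❓⬛⬛⬜⬜⬜⬜❓
❓⬛⬛⬜🔴⬜⬜❓
❓⬜⬜⬜⬜⬜⬜❓
❓⬛⬛⬜⬜⬜⬜❓
❓❓❓❓❓❓❓❓

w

❓❓❓❓❓❓❓❓
❓❓❓❓❓❓❓❓
❓❓⬛⬛⬛⬛⬛❓
❓⬛⬛⬜⬜⬜⬜❓
❓⬛⬛⬜🔴⬜⬜❓
❓⬛⬛⬜⬜⬜⬜❓
❓⬜⬜⬜⬜⬜⬜❓
❓⬛⬛⬜⬜⬜⬜❓

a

❓❓❓❓❓❓❓❓
❓❓❓❓❓❓❓❓
❓❓⬛⬛⬛⬛⬛⬛
❓❓⬛⬛⬜⬜⬜⬜
❓❓⬛⬛🔴⬜⬜⬜
❓❓⬛⬛⬜⬜⬜⬜
❓❓⬜⬜⬜⬜⬜⬜
❓❓⬛⬛⬜⬜⬜⬜

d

❓❓❓❓❓❓❓❓
❓❓❓❓❓❓❓❓
❓⬛⬛⬛⬛⬛⬛❓
❓⬛⬛⬜⬜⬜⬜❓
❓⬛⬛⬜🔴⬜⬜❓
❓⬛⬛⬜⬜⬜⬜❓
❓⬜⬜⬜⬜⬜⬜❓
❓⬛⬛⬜⬜⬜⬜❓

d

❓❓❓❓❓❓❓❓
❓❓❓❓❓❓❓❓
⬛⬛⬛⬛⬛⬛⬛❓
⬛⬛⬜⬜⬜⬜⬛❓
⬛⬛⬜⬜🔴⬜⬛❓
⬛⬛⬜⬜⬜⬜⬛❓
⬜⬜⬜⬜⬜⬜⬛❓
⬛⬛⬜⬜⬜⬜❓❓

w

❓❓❓❓❓❓❓❓
❓❓❓❓❓❓❓❓
❓❓⬛⬛⬛⬛⬛❓
⬛⬛⬛⬛⬛⬛⬛❓
⬛⬛⬜⬜🔴⬜⬛❓
⬛⬛⬜⬜⬜⬜⬛❓
⬛⬛⬜⬜⬜⬜⬛❓
⬜⬜⬜⬜⬜⬜⬛❓

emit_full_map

❓❓⬛⬛⬛⬛⬛
⬛⬛⬛⬛⬛⬛⬛
⬛⬛⬜⬜🔴⬜⬛
⬛⬛⬜⬜⬜⬜⬛
⬛⬛⬜⬜⬜⬜⬛
⬜⬜⬜⬜⬜⬜⬛
⬛⬛⬜⬜⬜⬜❓

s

❓❓❓❓❓❓❓❓
❓❓⬛⬛⬛⬛⬛❓
⬛⬛⬛⬛⬛⬛⬛❓
⬛⬛⬜⬜⬜⬜⬛❓
⬛⬛⬜⬜🔴⬜⬛❓
⬛⬛⬜⬜⬜⬜⬛❓
⬜⬜⬜⬜⬜⬜⬛❓
⬛⬛⬜⬜⬜⬜❓❓

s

❓❓⬛⬛⬛⬛⬛❓
⬛⬛⬛⬛⬛⬛⬛❓
⬛⬛⬜⬜⬜⬜⬛❓
⬛⬛⬜⬜⬜⬜⬛❓
⬛⬛⬜⬜🔴⬜⬛❓
⬜⬜⬜⬜⬜⬜⬛❓
⬛⬛⬜⬜⬜⬜⬛❓
❓❓❓❓❓❓❓❓

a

❓❓❓⬛⬛⬛⬛⬛
❓⬛⬛⬛⬛⬛⬛⬛
❓⬛⬛⬜⬜⬜⬜⬛
❓⬛⬛⬜⬜⬜⬜⬛
❓⬛⬛⬜🔴⬜⬜⬛
❓⬜⬜⬜⬜⬜⬜⬛
❓⬛⬛⬜⬜⬜⬜⬛
❓❓❓❓❓❓❓❓

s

❓⬛⬛⬛⬛⬛⬛⬛
❓⬛⬛⬜⬜⬜⬜⬛
❓⬛⬛⬜⬜⬜⬜⬛
❓⬛⬛⬜⬜⬜⬜⬛
❓⬜⬜⬜🔴⬜⬜⬛
❓⬛⬛⬜⬜⬜⬜⬛
❓❓⬜⬜⬜⬜⬜❓
❓❓❓❓❓❓❓❓

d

⬛⬛⬛⬛⬛⬛⬛❓
⬛⬛⬜⬜⬜⬜⬛❓
⬛⬛⬜⬜⬜⬜⬛❓
⬛⬛⬜⬜⬜⬜⬛❓
⬜⬜⬜⬜🔴⬜⬛❓
⬛⬛⬜⬜⬜⬜⬛❓
❓⬜⬜⬜⬜⬜⬜❓
❓❓❓❓❓❓❓❓

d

⬛⬛⬛⬛⬛⬛❓❓
⬛⬜⬜⬜⬜⬛❓❓
⬛⬜⬜⬜⬜⬛⬛❓
⬛⬜⬜⬜⬜⬛⬛❓
⬜⬜⬜⬜🔴⬛⬛❓
⬛⬜⬜⬜⬜⬛⬛❓
⬜⬜⬜⬜⬜⬜⬜❓
❓❓❓❓❓❓❓❓

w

❓⬛⬛⬛⬛⬛❓❓
⬛⬛⬛⬛⬛⬛❓❓
⬛⬜⬜⬜⬜⬛⬛❓
⬛⬜⬜⬜⬜⬛⬛❓
⬛⬜⬜⬜🔴⬛⬛❓
⬜⬜⬜⬜⬜⬛⬛❓
⬛⬜⬜⬜⬜⬛⬛❓
⬜⬜⬜⬜⬜⬜⬜❓

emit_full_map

❓❓⬛⬛⬛⬛⬛❓
⬛⬛⬛⬛⬛⬛⬛❓
⬛⬛⬜⬜⬜⬜⬛⬛
⬛⬛⬜⬜⬜⬜⬛⬛
⬛⬛⬜⬜⬜🔴⬛⬛
⬜⬜⬜⬜⬜⬜⬛⬛
⬛⬛⬜⬜⬜⬜⬛⬛
❓⬜⬜⬜⬜⬜⬜⬜

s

⬛⬛⬛⬛⬛⬛❓❓
⬛⬜⬜⬜⬜⬛⬛❓
⬛⬜⬜⬜⬜⬛⬛❓
⬛⬜⬜⬜⬜⬛⬛❓
⬜⬜⬜⬜🔴⬛⬛❓
⬛⬜⬜⬜⬜⬛⬛❓
⬜⬜⬜⬜⬜⬜⬜❓
❓❓❓❓❓❓❓❓

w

❓⬛⬛⬛⬛⬛❓❓
⬛⬛⬛⬛⬛⬛❓❓
⬛⬜⬜⬜⬜⬛⬛❓
⬛⬜⬜⬜⬜⬛⬛❓
⬛⬜⬜⬜🔴⬛⬛❓
⬜⬜⬜⬜⬜⬛⬛❓
⬛⬜⬜⬜⬜⬛⬛❓
⬜⬜⬜⬜⬜⬜⬜❓

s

⬛⬛⬛⬛⬛⬛❓❓
⬛⬜⬜⬜⬜⬛⬛❓
⬛⬜⬜⬜⬜⬛⬛❓
⬛⬜⬜⬜⬜⬛⬛❓
⬜⬜⬜⬜🔴⬛⬛❓
⬛⬜⬜⬜⬜⬛⬛❓
⬜⬜⬜⬜⬜⬜⬜❓
❓❓❓❓❓❓❓❓


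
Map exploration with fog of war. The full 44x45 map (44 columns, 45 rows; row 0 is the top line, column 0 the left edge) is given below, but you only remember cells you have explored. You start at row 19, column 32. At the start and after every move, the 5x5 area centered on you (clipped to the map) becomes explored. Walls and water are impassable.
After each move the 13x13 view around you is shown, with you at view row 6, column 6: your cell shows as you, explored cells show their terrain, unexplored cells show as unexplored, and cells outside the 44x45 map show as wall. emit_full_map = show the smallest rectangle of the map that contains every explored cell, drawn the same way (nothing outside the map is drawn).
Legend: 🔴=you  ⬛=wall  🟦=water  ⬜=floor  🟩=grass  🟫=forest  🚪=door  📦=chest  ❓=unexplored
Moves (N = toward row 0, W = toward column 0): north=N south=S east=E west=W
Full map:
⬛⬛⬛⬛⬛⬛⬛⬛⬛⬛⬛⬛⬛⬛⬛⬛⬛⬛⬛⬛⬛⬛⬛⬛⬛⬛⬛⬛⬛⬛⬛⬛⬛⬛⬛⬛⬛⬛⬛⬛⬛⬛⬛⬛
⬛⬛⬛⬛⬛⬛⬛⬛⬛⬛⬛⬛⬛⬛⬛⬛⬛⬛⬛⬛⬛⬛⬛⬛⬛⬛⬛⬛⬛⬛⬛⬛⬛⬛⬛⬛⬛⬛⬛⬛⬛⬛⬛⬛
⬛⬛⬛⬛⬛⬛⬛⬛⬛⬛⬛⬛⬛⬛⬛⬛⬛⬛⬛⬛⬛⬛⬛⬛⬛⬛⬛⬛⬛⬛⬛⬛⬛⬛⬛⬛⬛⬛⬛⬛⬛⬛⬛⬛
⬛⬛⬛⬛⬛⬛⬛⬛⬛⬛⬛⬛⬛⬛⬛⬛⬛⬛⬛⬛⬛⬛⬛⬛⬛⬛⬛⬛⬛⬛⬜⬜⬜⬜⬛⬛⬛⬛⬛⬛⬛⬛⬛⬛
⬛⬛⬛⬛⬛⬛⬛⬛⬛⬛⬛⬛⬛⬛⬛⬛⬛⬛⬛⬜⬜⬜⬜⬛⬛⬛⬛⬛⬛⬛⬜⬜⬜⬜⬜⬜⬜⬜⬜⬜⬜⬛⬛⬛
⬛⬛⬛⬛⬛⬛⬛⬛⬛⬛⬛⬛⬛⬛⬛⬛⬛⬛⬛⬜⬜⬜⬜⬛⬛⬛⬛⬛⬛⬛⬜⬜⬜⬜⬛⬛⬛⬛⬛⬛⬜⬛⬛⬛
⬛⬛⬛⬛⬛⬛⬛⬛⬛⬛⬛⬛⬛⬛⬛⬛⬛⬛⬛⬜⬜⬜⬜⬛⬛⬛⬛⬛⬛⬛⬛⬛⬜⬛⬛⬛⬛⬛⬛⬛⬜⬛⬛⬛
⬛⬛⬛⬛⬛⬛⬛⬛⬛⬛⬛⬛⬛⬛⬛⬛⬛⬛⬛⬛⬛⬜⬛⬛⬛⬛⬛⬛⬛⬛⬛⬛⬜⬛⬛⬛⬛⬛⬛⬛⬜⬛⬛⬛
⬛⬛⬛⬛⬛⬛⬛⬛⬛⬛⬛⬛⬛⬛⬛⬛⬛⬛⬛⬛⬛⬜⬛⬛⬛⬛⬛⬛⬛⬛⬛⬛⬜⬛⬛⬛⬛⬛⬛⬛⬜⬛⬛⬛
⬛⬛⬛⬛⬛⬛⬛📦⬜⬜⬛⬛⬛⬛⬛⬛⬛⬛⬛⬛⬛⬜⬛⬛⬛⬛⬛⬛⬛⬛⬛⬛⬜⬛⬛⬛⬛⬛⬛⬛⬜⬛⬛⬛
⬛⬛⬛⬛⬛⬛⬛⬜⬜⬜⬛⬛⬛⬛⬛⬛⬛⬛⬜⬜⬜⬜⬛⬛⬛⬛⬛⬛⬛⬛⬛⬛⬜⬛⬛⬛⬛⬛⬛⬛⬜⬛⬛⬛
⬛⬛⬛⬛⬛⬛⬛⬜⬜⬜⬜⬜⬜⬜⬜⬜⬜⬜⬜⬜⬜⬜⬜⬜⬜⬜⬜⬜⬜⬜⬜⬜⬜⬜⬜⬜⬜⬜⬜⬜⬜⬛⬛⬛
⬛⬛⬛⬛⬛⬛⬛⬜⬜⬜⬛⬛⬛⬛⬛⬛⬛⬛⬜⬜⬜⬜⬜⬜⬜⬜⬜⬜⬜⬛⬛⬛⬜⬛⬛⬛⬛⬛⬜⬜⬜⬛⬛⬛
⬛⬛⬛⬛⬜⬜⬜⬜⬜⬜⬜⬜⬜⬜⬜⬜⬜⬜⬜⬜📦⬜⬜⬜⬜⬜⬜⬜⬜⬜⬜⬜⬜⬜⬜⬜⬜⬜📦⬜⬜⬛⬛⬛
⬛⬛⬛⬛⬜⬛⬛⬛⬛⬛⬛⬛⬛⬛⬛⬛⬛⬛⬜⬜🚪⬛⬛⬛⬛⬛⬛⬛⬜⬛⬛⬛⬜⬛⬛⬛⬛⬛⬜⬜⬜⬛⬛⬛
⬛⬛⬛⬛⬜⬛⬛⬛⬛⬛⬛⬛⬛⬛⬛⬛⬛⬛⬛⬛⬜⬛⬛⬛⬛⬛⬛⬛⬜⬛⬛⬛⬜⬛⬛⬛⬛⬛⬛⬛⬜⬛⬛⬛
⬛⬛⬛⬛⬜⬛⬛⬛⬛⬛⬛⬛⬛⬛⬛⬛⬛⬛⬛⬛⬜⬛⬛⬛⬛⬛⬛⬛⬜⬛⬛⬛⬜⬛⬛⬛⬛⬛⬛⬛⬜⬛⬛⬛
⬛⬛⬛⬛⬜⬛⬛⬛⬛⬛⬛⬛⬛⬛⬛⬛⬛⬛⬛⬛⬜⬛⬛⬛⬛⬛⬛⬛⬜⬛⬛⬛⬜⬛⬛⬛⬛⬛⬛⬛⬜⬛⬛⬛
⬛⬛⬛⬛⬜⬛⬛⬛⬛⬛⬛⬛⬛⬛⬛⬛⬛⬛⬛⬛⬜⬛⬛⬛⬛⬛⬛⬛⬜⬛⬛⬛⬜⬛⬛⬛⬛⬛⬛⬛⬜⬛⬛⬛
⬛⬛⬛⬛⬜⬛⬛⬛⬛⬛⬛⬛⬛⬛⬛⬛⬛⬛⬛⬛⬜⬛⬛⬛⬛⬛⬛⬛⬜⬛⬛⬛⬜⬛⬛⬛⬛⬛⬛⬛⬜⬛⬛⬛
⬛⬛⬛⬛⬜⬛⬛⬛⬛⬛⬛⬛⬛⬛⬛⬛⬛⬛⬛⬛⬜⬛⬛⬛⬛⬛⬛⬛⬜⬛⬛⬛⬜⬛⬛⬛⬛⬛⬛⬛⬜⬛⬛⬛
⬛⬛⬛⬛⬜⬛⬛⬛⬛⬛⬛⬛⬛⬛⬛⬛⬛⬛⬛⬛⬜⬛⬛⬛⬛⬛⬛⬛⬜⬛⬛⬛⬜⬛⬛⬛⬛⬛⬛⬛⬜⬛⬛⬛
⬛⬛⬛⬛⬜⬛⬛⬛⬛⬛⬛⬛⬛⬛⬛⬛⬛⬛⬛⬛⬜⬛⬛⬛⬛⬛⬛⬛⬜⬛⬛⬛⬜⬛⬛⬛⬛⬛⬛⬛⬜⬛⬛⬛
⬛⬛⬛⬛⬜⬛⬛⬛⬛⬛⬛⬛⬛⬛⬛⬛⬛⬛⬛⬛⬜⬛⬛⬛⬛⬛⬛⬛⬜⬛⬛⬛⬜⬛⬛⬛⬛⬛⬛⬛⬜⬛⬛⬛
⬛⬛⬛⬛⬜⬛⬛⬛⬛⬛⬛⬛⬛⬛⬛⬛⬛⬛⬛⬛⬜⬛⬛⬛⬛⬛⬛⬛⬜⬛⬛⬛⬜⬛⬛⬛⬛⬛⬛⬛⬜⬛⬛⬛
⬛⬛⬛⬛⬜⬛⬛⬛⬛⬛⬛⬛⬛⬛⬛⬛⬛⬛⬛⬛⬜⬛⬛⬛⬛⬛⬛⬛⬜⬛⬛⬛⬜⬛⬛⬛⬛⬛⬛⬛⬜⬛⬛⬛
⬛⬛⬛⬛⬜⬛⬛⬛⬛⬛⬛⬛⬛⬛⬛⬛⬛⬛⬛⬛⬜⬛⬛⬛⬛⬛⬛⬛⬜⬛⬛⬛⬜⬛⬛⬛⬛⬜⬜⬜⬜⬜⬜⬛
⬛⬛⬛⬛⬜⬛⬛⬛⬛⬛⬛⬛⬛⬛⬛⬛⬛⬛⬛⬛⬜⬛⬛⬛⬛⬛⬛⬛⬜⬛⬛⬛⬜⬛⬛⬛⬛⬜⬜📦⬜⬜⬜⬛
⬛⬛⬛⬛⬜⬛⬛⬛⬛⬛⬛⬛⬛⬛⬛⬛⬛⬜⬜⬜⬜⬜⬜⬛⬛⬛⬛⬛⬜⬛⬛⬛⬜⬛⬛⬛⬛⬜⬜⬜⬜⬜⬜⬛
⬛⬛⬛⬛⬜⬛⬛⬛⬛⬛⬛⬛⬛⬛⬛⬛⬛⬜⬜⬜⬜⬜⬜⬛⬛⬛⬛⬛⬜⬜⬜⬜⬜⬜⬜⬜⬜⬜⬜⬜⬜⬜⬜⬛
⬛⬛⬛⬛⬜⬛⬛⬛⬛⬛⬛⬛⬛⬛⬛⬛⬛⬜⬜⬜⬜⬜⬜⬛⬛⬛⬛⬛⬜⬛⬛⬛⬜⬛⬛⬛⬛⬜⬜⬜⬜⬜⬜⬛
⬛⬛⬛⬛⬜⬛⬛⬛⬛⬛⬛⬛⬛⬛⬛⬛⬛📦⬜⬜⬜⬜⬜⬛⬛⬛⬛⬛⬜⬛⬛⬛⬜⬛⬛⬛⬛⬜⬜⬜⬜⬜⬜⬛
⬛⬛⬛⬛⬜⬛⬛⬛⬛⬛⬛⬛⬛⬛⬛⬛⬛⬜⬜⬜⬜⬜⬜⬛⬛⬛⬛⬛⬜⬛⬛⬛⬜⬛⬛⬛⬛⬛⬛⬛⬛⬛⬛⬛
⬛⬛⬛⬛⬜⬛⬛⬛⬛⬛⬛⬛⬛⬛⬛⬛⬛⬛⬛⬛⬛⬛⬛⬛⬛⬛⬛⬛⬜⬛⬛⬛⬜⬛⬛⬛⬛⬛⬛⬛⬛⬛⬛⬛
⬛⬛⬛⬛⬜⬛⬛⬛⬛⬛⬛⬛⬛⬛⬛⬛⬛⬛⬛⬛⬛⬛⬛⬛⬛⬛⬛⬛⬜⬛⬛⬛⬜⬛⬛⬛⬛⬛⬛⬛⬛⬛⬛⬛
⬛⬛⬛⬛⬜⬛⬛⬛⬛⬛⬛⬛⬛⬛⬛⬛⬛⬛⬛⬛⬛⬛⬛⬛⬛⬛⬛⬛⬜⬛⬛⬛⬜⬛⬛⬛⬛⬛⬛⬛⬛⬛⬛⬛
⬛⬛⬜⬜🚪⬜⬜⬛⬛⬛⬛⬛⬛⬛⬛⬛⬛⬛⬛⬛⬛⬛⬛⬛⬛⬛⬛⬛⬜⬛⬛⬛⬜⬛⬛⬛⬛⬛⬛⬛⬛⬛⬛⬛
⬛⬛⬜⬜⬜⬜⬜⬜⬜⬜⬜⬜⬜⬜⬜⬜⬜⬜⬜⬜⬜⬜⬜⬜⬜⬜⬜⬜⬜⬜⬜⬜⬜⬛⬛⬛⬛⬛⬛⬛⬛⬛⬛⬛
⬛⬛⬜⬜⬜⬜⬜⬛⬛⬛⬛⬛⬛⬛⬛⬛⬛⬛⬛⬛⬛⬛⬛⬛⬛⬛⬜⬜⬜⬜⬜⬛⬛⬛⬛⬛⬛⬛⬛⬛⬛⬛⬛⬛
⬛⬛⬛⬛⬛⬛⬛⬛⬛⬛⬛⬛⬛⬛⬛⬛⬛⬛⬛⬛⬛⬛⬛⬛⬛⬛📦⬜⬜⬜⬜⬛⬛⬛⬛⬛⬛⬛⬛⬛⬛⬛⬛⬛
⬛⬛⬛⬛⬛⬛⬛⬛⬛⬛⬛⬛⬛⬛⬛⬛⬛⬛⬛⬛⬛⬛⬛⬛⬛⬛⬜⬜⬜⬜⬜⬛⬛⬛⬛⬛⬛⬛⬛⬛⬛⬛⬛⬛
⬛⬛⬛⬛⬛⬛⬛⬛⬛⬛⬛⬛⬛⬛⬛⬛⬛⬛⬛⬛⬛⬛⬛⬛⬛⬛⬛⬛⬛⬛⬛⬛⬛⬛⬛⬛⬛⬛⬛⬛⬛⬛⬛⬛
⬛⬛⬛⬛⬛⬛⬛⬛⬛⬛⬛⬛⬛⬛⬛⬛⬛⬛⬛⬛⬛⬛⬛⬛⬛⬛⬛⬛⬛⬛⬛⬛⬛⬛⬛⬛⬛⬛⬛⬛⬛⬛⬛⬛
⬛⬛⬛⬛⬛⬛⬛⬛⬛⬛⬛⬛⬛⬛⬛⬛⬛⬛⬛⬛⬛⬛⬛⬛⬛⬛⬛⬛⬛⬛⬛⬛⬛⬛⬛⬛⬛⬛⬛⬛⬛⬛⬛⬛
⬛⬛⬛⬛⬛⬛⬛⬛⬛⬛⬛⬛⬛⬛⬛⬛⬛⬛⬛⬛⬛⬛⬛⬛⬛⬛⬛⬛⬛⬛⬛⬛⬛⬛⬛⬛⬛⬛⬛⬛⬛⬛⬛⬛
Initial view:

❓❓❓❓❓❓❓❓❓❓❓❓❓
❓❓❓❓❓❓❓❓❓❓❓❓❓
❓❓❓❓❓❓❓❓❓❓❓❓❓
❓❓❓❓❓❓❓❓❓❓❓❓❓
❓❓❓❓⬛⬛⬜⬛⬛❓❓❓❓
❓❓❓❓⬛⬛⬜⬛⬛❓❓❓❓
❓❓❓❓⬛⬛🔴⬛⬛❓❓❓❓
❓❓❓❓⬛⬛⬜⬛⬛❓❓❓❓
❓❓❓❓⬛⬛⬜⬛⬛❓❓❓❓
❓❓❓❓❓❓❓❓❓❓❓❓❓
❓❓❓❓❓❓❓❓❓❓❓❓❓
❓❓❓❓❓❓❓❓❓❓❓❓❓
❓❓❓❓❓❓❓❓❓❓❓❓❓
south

❓❓❓❓❓❓❓❓❓❓❓❓❓
❓❓❓❓❓❓❓❓❓❓❓❓❓
❓❓❓❓❓❓❓❓❓❓❓❓❓
❓❓❓❓⬛⬛⬜⬛⬛❓❓❓❓
❓❓❓❓⬛⬛⬜⬛⬛❓❓❓❓
❓❓❓❓⬛⬛⬜⬛⬛❓❓❓❓
❓❓❓❓⬛⬛🔴⬛⬛❓❓❓❓
❓❓❓❓⬛⬛⬜⬛⬛❓❓❓❓
❓❓❓❓⬛⬛⬜⬛⬛❓❓❓❓
❓❓❓❓❓❓❓❓❓❓❓❓❓
❓❓❓❓❓❓❓❓❓❓❓❓❓
❓❓❓❓❓❓❓❓❓❓❓❓❓
❓❓❓❓❓❓❓❓❓❓❓❓❓

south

❓❓❓❓❓❓❓❓❓❓❓❓❓
❓❓❓❓❓❓❓❓❓❓❓❓❓
❓❓❓❓⬛⬛⬜⬛⬛❓❓❓❓
❓❓❓❓⬛⬛⬜⬛⬛❓❓❓❓
❓❓❓❓⬛⬛⬜⬛⬛❓❓❓❓
❓❓❓❓⬛⬛⬜⬛⬛❓❓❓❓
❓❓❓❓⬛⬛🔴⬛⬛❓❓❓❓
❓❓❓❓⬛⬛⬜⬛⬛❓❓❓❓
❓❓❓❓⬛⬛⬜⬛⬛❓❓❓❓
❓❓❓❓❓❓❓❓❓❓❓❓❓
❓❓❓❓❓❓❓❓❓❓❓❓❓
❓❓❓❓❓❓❓❓❓❓❓❓❓
❓❓❓❓❓❓❓❓❓❓❓❓❓

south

❓❓❓❓❓❓❓❓❓❓❓❓❓
❓❓❓❓⬛⬛⬜⬛⬛❓❓❓❓
❓❓❓❓⬛⬛⬜⬛⬛❓❓❓❓
❓❓❓❓⬛⬛⬜⬛⬛❓❓❓❓
❓❓❓❓⬛⬛⬜⬛⬛❓❓❓❓
❓❓❓❓⬛⬛⬜⬛⬛❓❓❓❓
❓❓❓❓⬛⬛🔴⬛⬛❓❓❓❓
❓❓❓❓⬛⬛⬜⬛⬛❓❓❓❓
❓❓❓❓⬛⬛⬜⬛⬛❓❓❓❓
❓❓❓❓❓❓❓❓❓❓❓❓❓
❓❓❓❓❓❓❓❓❓❓❓❓❓
❓❓❓❓❓❓❓❓❓❓❓❓❓
❓❓❓❓❓❓❓❓❓❓❓❓❓

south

❓❓❓❓⬛⬛⬜⬛⬛❓❓❓❓
❓❓❓❓⬛⬛⬜⬛⬛❓❓❓❓
❓❓❓❓⬛⬛⬜⬛⬛❓❓❓❓
❓❓❓❓⬛⬛⬜⬛⬛❓❓❓❓
❓❓❓❓⬛⬛⬜⬛⬛❓❓❓❓
❓❓❓❓⬛⬛⬜⬛⬛❓❓❓❓
❓❓❓❓⬛⬛🔴⬛⬛❓❓❓❓
❓❓❓❓⬛⬛⬜⬛⬛❓❓❓❓
❓❓❓❓⬛⬛⬜⬛⬛❓❓❓❓
❓❓❓❓❓❓❓❓❓❓❓❓❓
❓❓❓❓❓❓❓❓❓❓❓❓❓
❓❓❓❓❓❓❓❓❓❓❓❓❓
❓❓❓❓❓❓❓❓❓❓❓❓❓

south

❓❓❓❓⬛⬛⬜⬛⬛❓❓❓❓
❓❓❓❓⬛⬛⬜⬛⬛❓❓❓❓
❓❓❓❓⬛⬛⬜⬛⬛❓❓❓❓
❓❓❓❓⬛⬛⬜⬛⬛❓❓❓❓
❓❓❓❓⬛⬛⬜⬛⬛❓❓❓❓
❓❓❓❓⬛⬛⬜⬛⬛❓❓❓❓
❓❓❓❓⬛⬛🔴⬛⬛❓❓❓❓
❓❓❓❓⬛⬛⬜⬛⬛❓❓❓❓
❓❓❓❓⬛⬛⬜⬛⬛❓❓❓❓
❓❓❓❓❓❓❓❓❓❓❓❓❓
❓❓❓❓❓❓❓❓❓❓❓❓❓
❓❓❓❓❓❓❓❓❓❓❓❓❓
❓❓❓❓❓❓❓❓❓❓❓❓❓


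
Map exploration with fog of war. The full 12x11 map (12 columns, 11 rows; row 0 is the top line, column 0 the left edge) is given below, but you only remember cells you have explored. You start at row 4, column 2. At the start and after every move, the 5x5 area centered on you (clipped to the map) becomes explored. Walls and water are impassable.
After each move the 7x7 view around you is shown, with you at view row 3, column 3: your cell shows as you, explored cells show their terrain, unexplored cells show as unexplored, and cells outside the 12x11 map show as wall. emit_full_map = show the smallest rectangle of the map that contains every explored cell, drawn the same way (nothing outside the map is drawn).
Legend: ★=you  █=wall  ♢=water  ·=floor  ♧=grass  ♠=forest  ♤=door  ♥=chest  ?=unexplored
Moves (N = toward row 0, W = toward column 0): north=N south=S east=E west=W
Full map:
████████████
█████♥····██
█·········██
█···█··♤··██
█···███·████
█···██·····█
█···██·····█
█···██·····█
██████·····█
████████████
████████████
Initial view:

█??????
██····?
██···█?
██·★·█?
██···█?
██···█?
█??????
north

█??????
██████?
██····?
██·★·█?
██···█?
██···█?
██···█?

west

██?????
███████
███····
███★··█
███···█
███···█
███···█

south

███████
███····
███···█
███★··█
███···█
███···█
██?????

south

███····
███···█
███···█
███★··█
███···█
███···?
██?????

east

██····?
██···█?
██···█?
██·★·█?
██···█?
██···█?
█??????

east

█····??
█···█·?
█···██?
█··★██?
█···██?
█···██?
???????

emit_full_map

█████?
█····?
█···█·
█···██
█··★██
█···██
█···██

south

█···█·?
█···██?
█···██?
█··★██?
█···██?
?█████?
???????

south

█···██?
█···██?
█···██?
█··★██?
?█████?
?█████?
???????

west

██···██
██···██
██···██
██·★·██
███████
███████
█??????

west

███···█
███···█
███···█
███★··█
███████
███████
██?????

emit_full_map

█████?
█····?
█···█·
█···██
█···██
█···██
█★··██
██████
██████


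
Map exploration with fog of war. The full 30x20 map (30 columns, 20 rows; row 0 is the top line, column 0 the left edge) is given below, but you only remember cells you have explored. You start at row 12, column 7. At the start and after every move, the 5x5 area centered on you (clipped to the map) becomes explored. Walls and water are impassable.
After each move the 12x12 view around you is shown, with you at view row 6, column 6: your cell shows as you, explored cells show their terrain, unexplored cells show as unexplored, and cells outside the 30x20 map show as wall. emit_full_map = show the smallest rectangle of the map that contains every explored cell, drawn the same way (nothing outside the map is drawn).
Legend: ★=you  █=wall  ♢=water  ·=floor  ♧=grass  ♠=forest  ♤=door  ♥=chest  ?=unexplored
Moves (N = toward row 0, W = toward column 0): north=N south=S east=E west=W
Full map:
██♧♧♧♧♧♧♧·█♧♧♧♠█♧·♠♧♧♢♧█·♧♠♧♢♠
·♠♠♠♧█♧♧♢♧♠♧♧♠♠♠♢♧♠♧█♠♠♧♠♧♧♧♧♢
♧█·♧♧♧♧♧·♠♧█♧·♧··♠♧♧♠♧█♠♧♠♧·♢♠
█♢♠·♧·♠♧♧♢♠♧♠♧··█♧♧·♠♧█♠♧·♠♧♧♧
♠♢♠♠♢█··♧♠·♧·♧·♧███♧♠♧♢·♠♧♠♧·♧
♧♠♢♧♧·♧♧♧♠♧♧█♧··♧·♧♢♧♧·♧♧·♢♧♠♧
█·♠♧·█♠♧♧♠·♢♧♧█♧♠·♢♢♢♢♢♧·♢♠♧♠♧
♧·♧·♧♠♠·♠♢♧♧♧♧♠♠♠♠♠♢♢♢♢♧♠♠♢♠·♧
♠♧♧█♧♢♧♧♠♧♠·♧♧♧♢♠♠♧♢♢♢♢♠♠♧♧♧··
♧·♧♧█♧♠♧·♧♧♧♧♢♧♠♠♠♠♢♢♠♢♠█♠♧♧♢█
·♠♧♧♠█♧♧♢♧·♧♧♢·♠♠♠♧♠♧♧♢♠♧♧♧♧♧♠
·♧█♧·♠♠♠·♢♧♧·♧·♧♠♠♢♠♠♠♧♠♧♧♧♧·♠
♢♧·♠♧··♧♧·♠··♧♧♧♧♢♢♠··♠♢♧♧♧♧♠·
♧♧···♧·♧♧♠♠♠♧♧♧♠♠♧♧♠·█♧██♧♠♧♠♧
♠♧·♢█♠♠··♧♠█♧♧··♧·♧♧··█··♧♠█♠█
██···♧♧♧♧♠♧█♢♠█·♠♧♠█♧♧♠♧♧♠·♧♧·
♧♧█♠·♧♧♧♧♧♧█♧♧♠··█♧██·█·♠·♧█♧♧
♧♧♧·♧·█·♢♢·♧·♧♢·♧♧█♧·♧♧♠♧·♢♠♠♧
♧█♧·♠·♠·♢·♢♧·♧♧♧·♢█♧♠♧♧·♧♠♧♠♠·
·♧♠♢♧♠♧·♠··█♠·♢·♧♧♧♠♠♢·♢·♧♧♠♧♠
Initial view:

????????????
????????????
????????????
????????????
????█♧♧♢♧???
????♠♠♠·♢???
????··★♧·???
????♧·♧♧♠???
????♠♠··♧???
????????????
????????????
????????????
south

????????????
????????????
????????????
????█♧♧♢♧???
????♠♠♠·♢???
????··♧♧·???
????♧·★♧♠???
????♠♠··♧???
????♧♧♧♧♠???
????????????
????????????
????????????

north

????????????
????????????
????????????
????????????
????█♧♧♢♧???
????♠♠♠·♢???
????··★♧·???
????♧·♧♧♠???
????♠♠··♧???
????♧♧♧♧♠???
????????????
????????????

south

????????????
????????????
????????????
????█♧♧♢♧???
????♠♠♠·♢???
????··♧♧·???
????♧·★♧♠???
????♠♠··♧???
????♧♧♧♧♠???
????????????
????????????
????????????

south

????????????
????????????
????█♧♧♢♧???
????♠♠♠·♢???
????··♧♧·???
????♧·♧♧♠???
????♠♠★·♧???
????♧♧♧♧♠???
????♧♧♧♧♧???
????????????
????????????
????????????

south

????????????
????█♧♧♢♧???
????♠♠♠·♢???
????··♧♧·???
????♧·♧♧♠???
????♠♠··♧???
????♧♧★♧♠???
????♧♧♧♧♧???
????·█·♢♢???
????????????
????????????
████████████

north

????????????
????????????
????█♧♧♢♧???
????♠♠♠·♢???
????··♧♧·???
????♧·♧♧♠???
????♠♠★·♧???
????♧♧♧♧♠???
????♧♧♧♧♧???
????·█·♢♢???
????????????
????????????

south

????????????
????█♧♧♢♧???
????♠♠♠·♢???
????··♧♧·???
????♧·♧♧♠???
????♠♠··♧???
????♧♧★♧♠???
????♧♧♧♧♧???
????·█·♢♢???
????????????
????????????
████████████

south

????█♧♧♢♧???
????♠♠♠·♢???
????··♧♧·???
????♧·♧♧♠???
????♠♠··♧???
????♧♧♧♧♠???
????♧♧★♧♧???
????·█·♢♢???
????·♠·♢·???
????????????
████████████
████████████

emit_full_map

█♧♧♢♧
♠♠♠·♢
··♧♧·
♧·♧♧♠
♠♠··♧
♧♧♧♧♠
♧♧★♧♧
·█·♢♢
·♠·♢·

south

????♠♠♠·♢???
????··♧♧·???
????♧·♧♧♠???
????♠♠··♧???
????♧♧♧♧♠???
????♧♧♧♧♧???
????·█★♢♢???
????·♠·♢·???
????♠♧·♠·???
████████████
████████████
████████████

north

????█♧♧♢♧???
????♠♠♠·♢???
????··♧♧·???
????♧·♧♧♠???
????♠♠··♧???
????♧♧♧♧♠???
????♧♧★♧♧???
????·█·♢♢???
????·♠·♢·???
????♠♧·♠·???
████████████
████████████

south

????♠♠♠·♢???
????··♧♧·???
????♧·♧♧♠???
????♠♠··♧???
????♧♧♧♧♠???
????♧♧♧♧♧???
????·█★♢♢???
????·♠·♢·???
????♠♧·♠·???
████████████
████████████
████████████

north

????█♧♧♢♧???
????♠♠♠·♢???
????··♧♧·???
????♧·♧♧♠???
????♠♠··♧???
????♧♧♧♧♠???
????♧♧★♧♧???
????·█·♢♢???
????·♠·♢·???
????♠♧·♠·???
████████████
████████████

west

?????█♧♧♢♧??
?????♠♠♠·♢??
?????··♧♧·??
?????♧·♧♧♠??
????█♠♠··♧??
????·♧♧♧♧♠??
????·♧★♧♧♧??
????♧·█·♢♢??
????♠·♠·♢·??
?????♠♧·♠·??
████████████
████████████

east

????█♧♧♢♧???
????♠♠♠·♢???
????··♧♧·???
????♧·♧♧♠???
???█♠♠··♧???
???·♧♧♧♧♠???
???·♧♧★♧♧???
???♧·█·♢♢???
???♠·♠·♢·???
????♠♧·♠·???
████████████
████████████

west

?????█♧♧♢♧??
?????♠♠♠·♢??
?????··♧♧·??
?????♧·♧♧♠??
????█♠♠··♧??
????·♧♧♧♧♠??
????·♧★♧♧♧??
????♧·█·♢♢??
????♠·♠·♢·??
?????♠♧·♠·??
████████████
████████████

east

????█♧♧♢♧???
????♠♠♠·♢???
????··♧♧·???
????♧·♧♧♠???
???█♠♠··♧???
???·♧♧♧♧♠???
???·♧♧★♧♧???
???♧·█·♢♢???
???♠·♠·♢·???
????♠♧·♠·???
████████████
████████████

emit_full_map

?█♧♧♢♧
?♠♠♠·♢
?··♧♧·
?♧·♧♧♠
█♠♠··♧
·♧♧♧♧♠
·♧♧★♧♧
♧·█·♢♢
♠·♠·♢·
?♠♧·♠·

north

????????????
????█♧♧♢♧???
????♠♠♠·♢???
????··♧♧·???
????♧·♧♧♠???
???█♠♠··♧???
???·♧♧★♧♠???
???·♧♧♧♧♧???
???♧·█·♢♢???
???♠·♠·♢·???
????♠♧·♠·???
████████████


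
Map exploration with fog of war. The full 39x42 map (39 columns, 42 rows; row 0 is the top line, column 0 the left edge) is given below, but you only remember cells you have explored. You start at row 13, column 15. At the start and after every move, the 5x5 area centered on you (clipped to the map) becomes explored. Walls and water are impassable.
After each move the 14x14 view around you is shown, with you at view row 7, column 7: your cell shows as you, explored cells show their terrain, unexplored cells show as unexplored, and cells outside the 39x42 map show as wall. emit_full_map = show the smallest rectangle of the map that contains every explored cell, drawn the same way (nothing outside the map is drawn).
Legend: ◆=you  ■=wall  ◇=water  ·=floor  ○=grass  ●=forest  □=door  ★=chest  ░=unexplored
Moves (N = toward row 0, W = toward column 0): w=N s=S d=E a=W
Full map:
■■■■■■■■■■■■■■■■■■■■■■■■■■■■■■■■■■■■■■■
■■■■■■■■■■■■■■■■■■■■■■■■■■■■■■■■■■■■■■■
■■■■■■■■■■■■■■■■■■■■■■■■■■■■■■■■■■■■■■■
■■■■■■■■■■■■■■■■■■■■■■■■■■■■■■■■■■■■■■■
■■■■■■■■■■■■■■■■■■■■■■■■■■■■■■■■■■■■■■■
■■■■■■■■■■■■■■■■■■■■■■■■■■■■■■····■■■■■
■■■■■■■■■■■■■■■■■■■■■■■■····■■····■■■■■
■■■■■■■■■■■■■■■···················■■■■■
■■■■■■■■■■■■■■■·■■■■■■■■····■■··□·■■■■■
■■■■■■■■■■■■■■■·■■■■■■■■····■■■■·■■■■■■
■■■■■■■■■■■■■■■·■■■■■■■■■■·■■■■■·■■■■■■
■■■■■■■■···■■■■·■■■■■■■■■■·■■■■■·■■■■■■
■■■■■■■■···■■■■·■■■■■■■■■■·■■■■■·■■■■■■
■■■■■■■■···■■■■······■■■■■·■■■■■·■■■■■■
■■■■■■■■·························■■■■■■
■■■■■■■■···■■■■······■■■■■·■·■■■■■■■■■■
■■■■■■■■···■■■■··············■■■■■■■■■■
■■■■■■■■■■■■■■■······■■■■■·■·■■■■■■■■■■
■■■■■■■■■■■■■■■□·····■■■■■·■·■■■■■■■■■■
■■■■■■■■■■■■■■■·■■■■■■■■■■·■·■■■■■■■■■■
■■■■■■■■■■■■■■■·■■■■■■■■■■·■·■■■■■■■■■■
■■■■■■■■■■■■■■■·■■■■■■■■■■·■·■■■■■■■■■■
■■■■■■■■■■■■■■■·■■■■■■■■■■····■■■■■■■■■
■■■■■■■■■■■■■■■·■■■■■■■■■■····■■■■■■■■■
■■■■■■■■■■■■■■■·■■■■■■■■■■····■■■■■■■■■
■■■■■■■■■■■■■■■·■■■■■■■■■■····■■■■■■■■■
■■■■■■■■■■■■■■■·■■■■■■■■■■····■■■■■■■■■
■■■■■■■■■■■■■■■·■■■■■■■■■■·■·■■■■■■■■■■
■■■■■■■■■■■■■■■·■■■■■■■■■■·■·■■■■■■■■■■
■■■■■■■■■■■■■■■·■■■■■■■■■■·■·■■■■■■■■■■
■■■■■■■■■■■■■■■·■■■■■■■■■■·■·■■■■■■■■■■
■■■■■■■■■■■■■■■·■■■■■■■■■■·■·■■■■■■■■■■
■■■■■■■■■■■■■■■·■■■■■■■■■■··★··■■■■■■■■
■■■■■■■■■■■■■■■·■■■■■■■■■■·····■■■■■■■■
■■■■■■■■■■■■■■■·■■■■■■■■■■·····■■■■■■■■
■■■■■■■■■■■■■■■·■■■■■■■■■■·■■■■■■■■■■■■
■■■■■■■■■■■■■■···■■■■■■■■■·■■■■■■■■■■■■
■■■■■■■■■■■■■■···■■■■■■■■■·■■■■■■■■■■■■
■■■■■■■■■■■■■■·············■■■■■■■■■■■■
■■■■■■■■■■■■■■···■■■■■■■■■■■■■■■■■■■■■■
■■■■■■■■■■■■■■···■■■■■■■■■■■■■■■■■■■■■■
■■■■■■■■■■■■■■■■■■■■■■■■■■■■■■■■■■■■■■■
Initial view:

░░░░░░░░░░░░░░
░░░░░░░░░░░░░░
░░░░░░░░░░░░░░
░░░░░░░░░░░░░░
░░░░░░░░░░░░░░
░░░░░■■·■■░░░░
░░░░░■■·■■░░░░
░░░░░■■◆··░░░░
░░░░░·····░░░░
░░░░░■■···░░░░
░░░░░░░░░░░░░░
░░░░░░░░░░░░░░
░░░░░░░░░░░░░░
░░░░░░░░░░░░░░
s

░░░░░░░░░░░░░░
░░░░░░░░░░░░░░
░░░░░░░░░░░░░░
░░░░░░░░░░░░░░
░░░░░■■·■■░░░░
░░░░░■■·■■░░░░
░░░░░■■···░░░░
░░░░░··◆··░░░░
░░░░░■■···░░░░
░░░░░■■···░░░░
░░░░░░░░░░░░░░
░░░░░░░░░░░░░░
░░░░░░░░░░░░░░
░░░░░░░░░░░░░░

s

░░░░░░░░░░░░░░
░░░░░░░░░░░░░░
░░░░░░░░░░░░░░
░░░░░■■·■■░░░░
░░░░░■■·■■░░░░
░░░░░■■···░░░░
░░░░░·····░░░░
░░░░░■■◆··░░░░
░░░░░■■···░░░░
░░░░░■■···░░░░
░░░░░░░░░░░░░░
░░░░░░░░░░░░░░
░░░░░░░░░░░░░░
░░░░░░░░░░░░░░

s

░░░░░░░░░░░░░░
░░░░░░░░░░░░░░
░░░░░■■·■■░░░░
░░░░░■■·■■░░░░
░░░░░■■···░░░░
░░░░░·····░░░░
░░░░░■■···░░░░
░░░░░■■◆··░░░░
░░░░░■■···░░░░
░░░░░■■□··░░░░
░░░░░░░░░░░░░░
░░░░░░░░░░░░░░
░░░░░░░░░░░░░░
░░░░░░░░░░░░░░

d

░░░░░░░░░░░░░░
░░░░░░░░░░░░░░
░░░░■■·■■░░░░░
░░░░■■·■■░░░░░
░░░░■■···░░░░░
░░░░······░░░░
░░░░■■····░░░░
░░░░■■·◆··░░░░
░░░░■■····░░░░
░░░░■■□···░░░░
░░░░░░░░░░░░░░
░░░░░░░░░░░░░░
░░░░░░░░░░░░░░
░░░░░░░░░░░░░░

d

░░░░░░░░░░░░░░
░░░░░░░░░░░░░░
░░░■■·■■░░░░░░
░░░■■·■■░░░░░░
░░░■■···░░░░░░
░░░·······░░░░
░░░■■·····░░░░
░░░■■··◆··░░░░
░░░■■·····░░░░
░░░■■□····░░░░
░░░░░░░░░░░░░░
░░░░░░░░░░░░░░
░░░░░░░░░░░░░░
░░░░░░░░░░░░░░

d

░░░░░░░░░░░░░░
░░░░░░░░░░░░░░
░░■■·■■░░░░░░░
░░■■·■■░░░░░░░
░░■■···░░░░░░░
░░········░░░░
░░■■······░░░░
░░■■···◆··░░░░
░░■■······░░░░
░░■■□·····░░░░
░░░░░░░░░░░░░░
░░░░░░░░░░░░░░
░░░░░░░░░░░░░░
░░░░░░░░░░░░░░

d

░░░░░░░░░░░░░░
░░░░░░░░░░░░░░
░■■·■■░░░░░░░░
░■■·■■░░░░░░░░
░■■···░░░░░░░░
░·········░░░░
░■■······■░░░░
░■■····◆··░░░░
░■■······■░░░░
░■■□·····■░░░░
░░░░░░░░░░░░░░
░░░░░░░░░░░░░░
░░░░░░░░░░░░░░
░░░░░░░░░░░░░░

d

░░░░░░░░░░░░░░
░░░░░░░░░░░░░░
■■·■■░░░░░░░░░
■■·■■░░░░░░░░░
■■···░░░░░░░░░
··········░░░░
■■······■■░░░░
■■·····◆··░░░░
■■······■■░░░░
■■□·····■■░░░░
░░░░░░░░░░░░░░
░░░░░░░░░░░░░░
░░░░░░░░░░░░░░
░░░░░░░░░░░░░░

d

░░░░░░░░░░░░░░
░░░░░░░░░░░░░░
■·■■░░░░░░░░░░
■·■■░░░░░░░░░░
■···░░░░░░░░░░
··········░░░░
■······■■■░░░░
■······◆··░░░░
■······■■■░░░░
■□·····■■■░░░░
░░░░░░░░░░░░░░
░░░░░░░░░░░░░░
░░░░░░░░░░░░░░
░░░░░░░░░░░░░░

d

░░░░░░░░░░░░░░
░░░░░░░░░░░░░░
·■■░░░░░░░░░░░
·■■░░░░░░░░░░░
···░░░░░░░░░░░
··········░░░░
······■■■■░░░░
·······◆··░░░░
······■■■■░░░░
□·····■■■■░░░░
░░░░░░░░░░░░░░
░░░░░░░░░░░░░░
░░░░░░░░░░░░░░
░░░░░░░░░░░░░░

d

░░░░░░░░░░░░░░
░░░░░░░░░░░░░░
■■░░░░░░░░░░░░
■■░░░░░░░░░░░░
··░░░░░░░░░░░░
··········░░░░
·····■■■■■░░░░
·······◆··░░░░
·····■■■■■░░░░
·····■■■■■░░░░
░░░░░░░░░░░░░░
░░░░░░░░░░░░░░
░░░░░░░░░░░░░░
░░░░░░░░░░░░░░

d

░░░░░░░░░░░░░░
░░░░░░░░░░░░░░
■░░░░░░░░░░░░░
■░░░░░░░░░░░░░
·░░░░░░░░░░░░░
··········░░░░
····■■■■■·░░░░
·······◆··░░░░
····■■■■■·░░░░
····■■■■■·░░░░
░░░░░░░░░░░░░░
░░░░░░░░░░░░░░
░░░░░░░░░░░░░░
░░░░░░░░░░░░░░

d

░░░░░░░░░░░░░░
░░░░░░░░░░░░░░
░░░░░░░░░░░░░░
░░░░░░░░░░░░░░
░░░░░░░░░░░░░░
··········░░░░
···■■■■■·■░░░░
·······◆··░░░░
···■■■■■·■░░░░
···■■■■■·■░░░░
░░░░░░░░░░░░░░
░░░░░░░░░░░░░░
░░░░░░░░░░░░░░
░░░░░░░░░░░░░░

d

░░░░░░░░░░░░░░
░░░░░░░░░░░░░░
░░░░░░░░░░░░░░
░░░░░░░░░░░░░░
░░░░░░░░░░░░░░
··········░░░░
··■■■■■·■·░░░░
·······◆··░░░░
··■■■■■·■·░░░░
··■■■■■·■·░░░░
░░░░░░░░░░░░░░
░░░░░░░░░░░░░░
░░░░░░░░░░░░░░
░░░░░░░░░░░░░░

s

░░░░░░░░░░░░░░
░░░░░░░░░░░░░░
░░░░░░░░░░░░░░
░░░░░░░░░░░░░░
··········░░░░
··■■■■■·■·░░░░
··········░░░░
··■■■■■◆■·░░░░
··■■■■■·■·░░░░
░░░░░■■·■·░░░░
░░░░░░░░░░░░░░
░░░░░░░░░░░░░░
░░░░░░░░░░░░░░
░░░░░░░░░░░░░░

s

░░░░░░░░░░░░░░
░░░░░░░░░░░░░░
░░░░░░░░░░░░░░
··········░░░░
··■■■■■·■·░░░░
··········░░░░
··■■■■■·■·░░░░
··■■■■■◆■·░░░░
░░░░░■■·■·░░░░
░░░░░■■·■·░░░░
░░░░░░░░░░░░░░
░░░░░░░░░░░░░░
░░░░░░░░░░░░░░
░░░░░░░░░░░░░░

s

░░░░░░░░░░░░░░
░░░░░░░░░░░░░░
··········░░░░
··■■■■■·■·░░░░
··········░░░░
··■■■■■·■·░░░░
··■■■■■·■·░░░░
░░░░░■■◆■·░░░░
░░░░░■■·■·░░░░
░░░░░■■·■·░░░░
░░░░░░░░░░░░░░
░░░░░░░░░░░░░░
░░░░░░░░░░░░░░
░░░░░░░░░░░░░░

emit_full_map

■■·■■░░░░░░░░░░░
■■·■■░░░░░░░░░░░
■■···░░░░░░░░░░░
················
■■······■■■■■·■·
■■··············
■■······■■■■■·■·
■■□·····■■■■■·■·
░░░░░░░░░░░■■◆■·
░░░░░░░░░░░■■·■·
░░░░░░░░░░░■■·■·
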